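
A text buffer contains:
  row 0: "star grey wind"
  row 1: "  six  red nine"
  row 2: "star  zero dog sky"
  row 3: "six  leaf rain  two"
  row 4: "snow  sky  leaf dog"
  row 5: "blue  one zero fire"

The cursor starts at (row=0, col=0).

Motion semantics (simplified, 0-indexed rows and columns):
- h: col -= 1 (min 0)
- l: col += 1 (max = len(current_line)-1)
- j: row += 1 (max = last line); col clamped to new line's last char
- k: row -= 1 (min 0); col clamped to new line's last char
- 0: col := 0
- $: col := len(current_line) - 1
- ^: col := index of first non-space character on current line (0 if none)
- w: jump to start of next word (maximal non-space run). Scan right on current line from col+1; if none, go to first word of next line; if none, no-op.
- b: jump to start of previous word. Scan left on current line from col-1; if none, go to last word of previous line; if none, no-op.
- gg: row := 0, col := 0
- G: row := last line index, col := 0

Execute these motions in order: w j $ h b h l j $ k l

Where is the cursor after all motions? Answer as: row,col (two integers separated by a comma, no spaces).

Answer: 1,14

Derivation:
After 1 (w): row=0 col=5 char='g'
After 2 (j): row=1 col=5 char='_'
After 3 ($): row=1 col=14 char='e'
After 4 (h): row=1 col=13 char='n'
After 5 (b): row=1 col=11 char='n'
After 6 (h): row=1 col=10 char='_'
After 7 (l): row=1 col=11 char='n'
After 8 (j): row=2 col=11 char='d'
After 9 ($): row=2 col=17 char='y'
After 10 (k): row=1 col=14 char='e'
After 11 (l): row=1 col=14 char='e'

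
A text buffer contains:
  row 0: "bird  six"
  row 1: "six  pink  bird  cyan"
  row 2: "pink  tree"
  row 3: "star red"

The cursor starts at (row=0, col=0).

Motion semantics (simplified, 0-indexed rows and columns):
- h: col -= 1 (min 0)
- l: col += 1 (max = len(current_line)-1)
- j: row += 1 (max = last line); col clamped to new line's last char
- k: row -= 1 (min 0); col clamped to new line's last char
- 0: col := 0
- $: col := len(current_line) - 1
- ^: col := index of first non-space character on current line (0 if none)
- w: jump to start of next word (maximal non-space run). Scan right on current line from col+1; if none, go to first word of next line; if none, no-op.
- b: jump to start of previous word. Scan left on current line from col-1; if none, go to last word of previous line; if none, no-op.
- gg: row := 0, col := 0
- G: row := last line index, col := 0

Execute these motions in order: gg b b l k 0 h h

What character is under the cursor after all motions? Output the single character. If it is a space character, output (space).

Answer: b

Derivation:
After 1 (gg): row=0 col=0 char='b'
After 2 (b): row=0 col=0 char='b'
After 3 (b): row=0 col=0 char='b'
After 4 (l): row=0 col=1 char='i'
After 5 (k): row=0 col=1 char='i'
After 6 (0): row=0 col=0 char='b'
After 7 (h): row=0 col=0 char='b'
After 8 (h): row=0 col=0 char='b'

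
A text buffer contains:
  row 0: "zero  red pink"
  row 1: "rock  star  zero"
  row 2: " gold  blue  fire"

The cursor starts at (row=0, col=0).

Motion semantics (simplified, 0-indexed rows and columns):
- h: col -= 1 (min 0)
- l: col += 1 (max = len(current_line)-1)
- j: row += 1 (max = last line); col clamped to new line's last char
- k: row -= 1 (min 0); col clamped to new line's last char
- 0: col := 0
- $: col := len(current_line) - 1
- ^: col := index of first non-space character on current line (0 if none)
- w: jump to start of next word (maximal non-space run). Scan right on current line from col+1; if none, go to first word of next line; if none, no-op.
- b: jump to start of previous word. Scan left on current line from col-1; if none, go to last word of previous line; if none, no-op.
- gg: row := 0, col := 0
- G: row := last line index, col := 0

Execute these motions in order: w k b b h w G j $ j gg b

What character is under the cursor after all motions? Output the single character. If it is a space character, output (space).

Answer: z

Derivation:
After 1 (w): row=0 col=6 char='r'
After 2 (k): row=0 col=6 char='r'
After 3 (b): row=0 col=0 char='z'
After 4 (b): row=0 col=0 char='z'
After 5 (h): row=0 col=0 char='z'
After 6 (w): row=0 col=6 char='r'
After 7 (G): row=2 col=0 char='_'
After 8 (j): row=2 col=0 char='_'
After 9 ($): row=2 col=16 char='e'
After 10 (j): row=2 col=16 char='e'
After 11 (gg): row=0 col=0 char='z'
After 12 (b): row=0 col=0 char='z'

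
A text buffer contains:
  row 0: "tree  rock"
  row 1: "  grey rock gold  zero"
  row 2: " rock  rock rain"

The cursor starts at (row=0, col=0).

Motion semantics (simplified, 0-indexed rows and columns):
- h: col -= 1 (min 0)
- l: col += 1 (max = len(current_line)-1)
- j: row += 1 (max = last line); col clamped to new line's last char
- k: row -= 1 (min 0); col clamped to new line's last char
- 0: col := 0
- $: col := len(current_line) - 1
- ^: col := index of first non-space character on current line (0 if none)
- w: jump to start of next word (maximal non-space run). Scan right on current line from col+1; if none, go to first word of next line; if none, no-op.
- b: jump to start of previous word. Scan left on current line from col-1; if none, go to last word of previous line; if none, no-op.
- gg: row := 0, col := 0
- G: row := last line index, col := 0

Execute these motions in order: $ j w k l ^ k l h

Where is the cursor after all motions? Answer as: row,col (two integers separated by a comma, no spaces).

Answer: 0,0

Derivation:
After 1 ($): row=0 col=9 char='k'
After 2 (j): row=1 col=9 char='c'
After 3 (w): row=1 col=12 char='g'
After 4 (k): row=0 col=9 char='k'
After 5 (l): row=0 col=9 char='k'
After 6 (^): row=0 col=0 char='t'
After 7 (k): row=0 col=0 char='t'
After 8 (l): row=0 col=1 char='r'
After 9 (h): row=0 col=0 char='t'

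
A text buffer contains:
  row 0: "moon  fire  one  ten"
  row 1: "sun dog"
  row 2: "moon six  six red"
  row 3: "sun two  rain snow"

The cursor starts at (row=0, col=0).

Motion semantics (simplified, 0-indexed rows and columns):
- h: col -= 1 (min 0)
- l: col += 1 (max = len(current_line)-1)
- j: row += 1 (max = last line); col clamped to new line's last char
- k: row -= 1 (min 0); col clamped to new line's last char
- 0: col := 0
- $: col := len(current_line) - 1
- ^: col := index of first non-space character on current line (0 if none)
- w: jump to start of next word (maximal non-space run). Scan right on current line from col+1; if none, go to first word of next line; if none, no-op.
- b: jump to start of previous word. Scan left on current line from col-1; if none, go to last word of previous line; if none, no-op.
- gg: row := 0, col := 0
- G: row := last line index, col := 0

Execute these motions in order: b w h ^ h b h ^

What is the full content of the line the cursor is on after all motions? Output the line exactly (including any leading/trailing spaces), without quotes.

Answer: moon  fire  one  ten

Derivation:
After 1 (b): row=0 col=0 char='m'
After 2 (w): row=0 col=6 char='f'
After 3 (h): row=0 col=5 char='_'
After 4 (^): row=0 col=0 char='m'
After 5 (h): row=0 col=0 char='m'
After 6 (b): row=0 col=0 char='m'
After 7 (h): row=0 col=0 char='m'
After 8 (^): row=0 col=0 char='m'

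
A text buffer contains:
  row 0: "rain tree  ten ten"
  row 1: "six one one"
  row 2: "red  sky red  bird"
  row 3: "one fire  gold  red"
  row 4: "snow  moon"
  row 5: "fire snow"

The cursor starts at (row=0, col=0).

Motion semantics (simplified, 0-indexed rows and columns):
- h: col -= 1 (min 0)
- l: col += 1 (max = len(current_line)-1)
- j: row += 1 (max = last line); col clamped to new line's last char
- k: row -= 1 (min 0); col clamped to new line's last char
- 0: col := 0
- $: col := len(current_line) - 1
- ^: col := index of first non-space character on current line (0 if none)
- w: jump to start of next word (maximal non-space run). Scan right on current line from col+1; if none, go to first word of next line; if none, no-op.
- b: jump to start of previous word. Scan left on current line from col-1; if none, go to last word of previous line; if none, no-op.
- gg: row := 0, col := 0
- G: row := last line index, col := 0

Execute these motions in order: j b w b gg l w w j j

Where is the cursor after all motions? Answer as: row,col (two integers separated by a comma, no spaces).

After 1 (j): row=1 col=0 char='s'
After 2 (b): row=0 col=15 char='t'
After 3 (w): row=1 col=0 char='s'
After 4 (b): row=0 col=15 char='t'
After 5 (gg): row=0 col=0 char='r'
After 6 (l): row=0 col=1 char='a'
After 7 (w): row=0 col=5 char='t'
After 8 (w): row=0 col=11 char='t'
After 9 (j): row=1 col=10 char='e'
After 10 (j): row=2 col=10 char='e'

Answer: 2,10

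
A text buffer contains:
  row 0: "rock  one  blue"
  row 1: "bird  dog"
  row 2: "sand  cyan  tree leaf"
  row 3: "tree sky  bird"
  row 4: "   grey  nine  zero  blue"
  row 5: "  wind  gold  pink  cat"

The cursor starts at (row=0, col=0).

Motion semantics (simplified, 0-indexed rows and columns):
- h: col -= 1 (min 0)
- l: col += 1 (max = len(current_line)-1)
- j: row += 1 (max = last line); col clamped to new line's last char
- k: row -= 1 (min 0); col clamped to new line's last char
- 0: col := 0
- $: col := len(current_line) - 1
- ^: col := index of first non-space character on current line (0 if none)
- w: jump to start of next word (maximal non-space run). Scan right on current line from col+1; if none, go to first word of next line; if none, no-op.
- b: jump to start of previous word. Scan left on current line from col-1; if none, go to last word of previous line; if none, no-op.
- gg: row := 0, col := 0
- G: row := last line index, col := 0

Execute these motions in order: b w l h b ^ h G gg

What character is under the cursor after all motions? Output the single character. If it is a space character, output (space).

Answer: r

Derivation:
After 1 (b): row=0 col=0 char='r'
After 2 (w): row=0 col=6 char='o'
After 3 (l): row=0 col=7 char='n'
After 4 (h): row=0 col=6 char='o'
After 5 (b): row=0 col=0 char='r'
After 6 (^): row=0 col=0 char='r'
After 7 (h): row=0 col=0 char='r'
After 8 (G): row=5 col=0 char='_'
After 9 (gg): row=0 col=0 char='r'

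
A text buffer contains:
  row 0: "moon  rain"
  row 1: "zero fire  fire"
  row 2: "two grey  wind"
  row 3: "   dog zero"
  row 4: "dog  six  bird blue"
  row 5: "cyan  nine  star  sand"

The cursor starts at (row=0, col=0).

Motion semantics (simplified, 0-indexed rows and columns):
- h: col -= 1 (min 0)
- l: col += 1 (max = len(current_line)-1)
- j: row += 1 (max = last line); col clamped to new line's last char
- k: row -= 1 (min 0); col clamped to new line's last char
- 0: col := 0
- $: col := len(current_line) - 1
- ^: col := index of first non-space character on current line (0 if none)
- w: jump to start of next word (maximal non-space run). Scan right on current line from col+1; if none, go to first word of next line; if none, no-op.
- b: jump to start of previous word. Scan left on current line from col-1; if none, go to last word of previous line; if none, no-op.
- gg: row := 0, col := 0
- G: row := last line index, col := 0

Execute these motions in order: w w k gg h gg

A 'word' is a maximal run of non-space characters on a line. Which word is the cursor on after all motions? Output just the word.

Answer: moon

Derivation:
After 1 (w): row=0 col=6 char='r'
After 2 (w): row=1 col=0 char='z'
After 3 (k): row=0 col=0 char='m'
After 4 (gg): row=0 col=0 char='m'
After 5 (h): row=0 col=0 char='m'
After 6 (gg): row=0 col=0 char='m'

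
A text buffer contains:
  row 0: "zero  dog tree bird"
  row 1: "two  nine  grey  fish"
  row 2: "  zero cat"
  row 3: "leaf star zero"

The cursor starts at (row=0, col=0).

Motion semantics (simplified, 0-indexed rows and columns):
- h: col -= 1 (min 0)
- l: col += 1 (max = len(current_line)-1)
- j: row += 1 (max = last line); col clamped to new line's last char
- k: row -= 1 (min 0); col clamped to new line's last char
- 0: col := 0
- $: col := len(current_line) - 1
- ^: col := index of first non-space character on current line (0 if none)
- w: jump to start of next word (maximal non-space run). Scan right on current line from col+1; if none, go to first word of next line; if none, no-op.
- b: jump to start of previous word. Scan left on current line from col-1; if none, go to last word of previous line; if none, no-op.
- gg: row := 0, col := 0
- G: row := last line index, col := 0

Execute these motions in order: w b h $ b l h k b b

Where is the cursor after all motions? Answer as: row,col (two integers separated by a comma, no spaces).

After 1 (w): row=0 col=6 char='d'
After 2 (b): row=0 col=0 char='z'
After 3 (h): row=0 col=0 char='z'
After 4 ($): row=0 col=18 char='d'
After 5 (b): row=0 col=15 char='b'
After 6 (l): row=0 col=16 char='i'
After 7 (h): row=0 col=15 char='b'
After 8 (k): row=0 col=15 char='b'
After 9 (b): row=0 col=10 char='t'
After 10 (b): row=0 col=6 char='d'

Answer: 0,6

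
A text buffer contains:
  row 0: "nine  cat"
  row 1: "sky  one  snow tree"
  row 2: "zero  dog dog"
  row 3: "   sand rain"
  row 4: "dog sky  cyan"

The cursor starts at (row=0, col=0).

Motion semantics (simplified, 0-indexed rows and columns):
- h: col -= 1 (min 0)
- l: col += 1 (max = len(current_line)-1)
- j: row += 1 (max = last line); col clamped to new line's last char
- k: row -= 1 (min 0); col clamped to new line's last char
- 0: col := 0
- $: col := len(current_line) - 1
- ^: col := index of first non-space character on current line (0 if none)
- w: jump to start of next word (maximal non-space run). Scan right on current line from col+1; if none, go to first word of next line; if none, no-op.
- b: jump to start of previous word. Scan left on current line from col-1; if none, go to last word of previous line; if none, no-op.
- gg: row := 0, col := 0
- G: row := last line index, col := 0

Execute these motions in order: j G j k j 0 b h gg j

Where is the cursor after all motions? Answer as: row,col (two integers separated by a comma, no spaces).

Answer: 1,0

Derivation:
After 1 (j): row=1 col=0 char='s'
After 2 (G): row=4 col=0 char='d'
After 3 (j): row=4 col=0 char='d'
After 4 (k): row=3 col=0 char='_'
After 5 (j): row=4 col=0 char='d'
After 6 (0): row=4 col=0 char='d'
After 7 (b): row=3 col=8 char='r'
After 8 (h): row=3 col=7 char='_'
After 9 (gg): row=0 col=0 char='n'
After 10 (j): row=1 col=0 char='s'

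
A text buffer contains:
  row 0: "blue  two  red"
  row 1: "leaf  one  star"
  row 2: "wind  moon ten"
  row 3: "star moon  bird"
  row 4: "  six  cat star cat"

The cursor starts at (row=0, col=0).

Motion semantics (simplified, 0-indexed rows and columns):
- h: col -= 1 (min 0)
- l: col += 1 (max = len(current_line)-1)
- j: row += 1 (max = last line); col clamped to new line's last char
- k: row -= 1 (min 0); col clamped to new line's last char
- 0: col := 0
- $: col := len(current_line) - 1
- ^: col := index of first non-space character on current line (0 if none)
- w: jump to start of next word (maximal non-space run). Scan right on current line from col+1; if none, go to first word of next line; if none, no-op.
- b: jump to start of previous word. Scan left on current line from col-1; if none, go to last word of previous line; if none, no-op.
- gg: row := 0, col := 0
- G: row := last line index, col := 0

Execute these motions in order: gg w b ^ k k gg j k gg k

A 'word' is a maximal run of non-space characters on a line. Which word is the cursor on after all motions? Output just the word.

After 1 (gg): row=0 col=0 char='b'
After 2 (w): row=0 col=6 char='t'
After 3 (b): row=0 col=0 char='b'
After 4 (^): row=0 col=0 char='b'
After 5 (k): row=0 col=0 char='b'
After 6 (k): row=0 col=0 char='b'
After 7 (gg): row=0 col=0 char='b'
After 8 (j): row=1 col=0 char='l'
After 9 (k): row=0 col=0 char='b'
After 10 (gg): row=0 col=0 char='b'
After 11 (k): row=0 col=0 char='b'

Answer: blue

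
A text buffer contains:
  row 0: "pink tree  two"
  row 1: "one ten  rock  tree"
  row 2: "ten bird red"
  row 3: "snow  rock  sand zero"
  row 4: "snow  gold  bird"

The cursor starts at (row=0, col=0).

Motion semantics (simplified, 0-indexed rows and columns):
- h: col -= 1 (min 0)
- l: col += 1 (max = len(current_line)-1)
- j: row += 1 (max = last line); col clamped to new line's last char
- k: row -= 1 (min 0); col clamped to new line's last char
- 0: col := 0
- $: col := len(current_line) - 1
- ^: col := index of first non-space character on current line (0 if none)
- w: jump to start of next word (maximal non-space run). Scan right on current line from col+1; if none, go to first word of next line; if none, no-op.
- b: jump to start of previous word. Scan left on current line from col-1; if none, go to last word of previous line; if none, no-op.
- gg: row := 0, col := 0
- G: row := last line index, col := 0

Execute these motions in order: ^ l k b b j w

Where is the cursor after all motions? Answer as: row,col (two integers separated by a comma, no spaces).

Answer: 1,4

Derivation:
After 1 (^): row=0 col=0 char='p'
After 2 (l): row=0 col=1 char='i'
After 3 (k): row=0 col=1 char='i'
After 4 (b): row=0 col=0 char='p'
After 5 (b): row=0 col=0 char='p'
After 6 (j): row=1 col=0 char='o'
After 7 (w): row=1 col=4 char='t'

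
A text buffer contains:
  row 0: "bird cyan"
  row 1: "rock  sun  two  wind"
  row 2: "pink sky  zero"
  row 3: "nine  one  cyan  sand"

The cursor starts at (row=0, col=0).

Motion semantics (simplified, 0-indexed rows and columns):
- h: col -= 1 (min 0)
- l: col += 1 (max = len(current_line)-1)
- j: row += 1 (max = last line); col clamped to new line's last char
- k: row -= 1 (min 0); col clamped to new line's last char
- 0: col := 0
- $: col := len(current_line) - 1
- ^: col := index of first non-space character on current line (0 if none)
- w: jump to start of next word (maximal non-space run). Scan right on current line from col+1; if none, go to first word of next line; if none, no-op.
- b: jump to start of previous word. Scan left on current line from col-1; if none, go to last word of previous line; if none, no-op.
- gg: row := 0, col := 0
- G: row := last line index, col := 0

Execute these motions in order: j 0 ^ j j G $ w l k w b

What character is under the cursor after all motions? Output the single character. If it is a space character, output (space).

After 1 (j): row=1 col=0 char='r'
After 2 (0): row=1 col=0 char='r'
After 3 (^): row=1 col=0 char='r'
After 4 (j): row=2 col=0 char='p'
After 5 (j): row=3 col=0 char='n'
After 6 (G): row=3 col=0 char='n'
After 7 ($): row=3 col=20 char='d'
After 8 (w): row=3 col=20 char='d'
After 9 (l): row=3 col=20 char='d'
After 10 (k): row=2 col=13 char='o'
After 11 (w): row=3 col=0 char='n'
After 12 (b): row=2 col=10 char='z'

Answer: z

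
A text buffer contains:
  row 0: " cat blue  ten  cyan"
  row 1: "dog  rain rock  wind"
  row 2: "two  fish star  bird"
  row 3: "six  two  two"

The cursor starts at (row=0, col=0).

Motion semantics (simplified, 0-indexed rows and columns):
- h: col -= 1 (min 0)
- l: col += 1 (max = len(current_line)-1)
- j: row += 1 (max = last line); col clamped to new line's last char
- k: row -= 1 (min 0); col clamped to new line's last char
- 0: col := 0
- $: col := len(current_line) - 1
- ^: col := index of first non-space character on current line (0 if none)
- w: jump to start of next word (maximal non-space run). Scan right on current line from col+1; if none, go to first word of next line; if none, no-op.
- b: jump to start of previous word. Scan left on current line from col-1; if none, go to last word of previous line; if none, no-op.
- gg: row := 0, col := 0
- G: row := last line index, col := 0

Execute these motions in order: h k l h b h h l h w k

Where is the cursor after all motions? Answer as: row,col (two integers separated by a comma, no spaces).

Answer: 0,1

Derivation:
After 1 (h): row=0 col=0 char='_'
After 2 (k): row=0 col=0 char='_'
After 3 (l): row=0 col=1 char='c'
After 4 (h): row=0 col=0 char='_'
After 5 (b): row=0 col=0 char='_'
After 6 (h): row=0 col=0 char='_'
After 7 (h): row=0 col=0 char='_'
After 8 (l): row=0 col=1 char='c'
After 9 (h): row=0 col=0 char='_'
After 10 (w): row=0 col=1 char='c'
After 11 (k): row=0 col=1 char='c'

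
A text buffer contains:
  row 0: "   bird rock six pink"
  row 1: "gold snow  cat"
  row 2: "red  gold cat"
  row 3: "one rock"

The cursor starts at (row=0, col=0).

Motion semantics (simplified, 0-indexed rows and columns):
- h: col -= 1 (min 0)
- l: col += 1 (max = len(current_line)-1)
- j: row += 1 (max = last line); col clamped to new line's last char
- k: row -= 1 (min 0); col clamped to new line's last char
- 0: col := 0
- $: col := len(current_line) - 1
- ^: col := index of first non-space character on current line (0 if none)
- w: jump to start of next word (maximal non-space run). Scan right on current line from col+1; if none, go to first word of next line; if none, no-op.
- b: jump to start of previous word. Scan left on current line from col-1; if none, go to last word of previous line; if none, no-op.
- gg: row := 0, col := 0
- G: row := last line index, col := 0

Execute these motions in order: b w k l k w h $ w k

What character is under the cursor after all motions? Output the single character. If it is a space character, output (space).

Answer: (space)

Derivation:
After 1 (b): row=0 col=0 char='_'
After 2 (w): row=0 col=3 char='b'
After 3 (k): row=0 col=3 char='b'
After 4 (l): row=0 col=4 char='i'
After 5 (k): row=0 col=4 char='i'
After 6 (w): row=0 col=8 char='r'
After 7 (h): row=0 col=7 char='_'
After 8 ($): row=0 col=20 char='k'
After 9 (w): row=1 col=0 char='g'
After 10 (k): row=0 col=0 char='_'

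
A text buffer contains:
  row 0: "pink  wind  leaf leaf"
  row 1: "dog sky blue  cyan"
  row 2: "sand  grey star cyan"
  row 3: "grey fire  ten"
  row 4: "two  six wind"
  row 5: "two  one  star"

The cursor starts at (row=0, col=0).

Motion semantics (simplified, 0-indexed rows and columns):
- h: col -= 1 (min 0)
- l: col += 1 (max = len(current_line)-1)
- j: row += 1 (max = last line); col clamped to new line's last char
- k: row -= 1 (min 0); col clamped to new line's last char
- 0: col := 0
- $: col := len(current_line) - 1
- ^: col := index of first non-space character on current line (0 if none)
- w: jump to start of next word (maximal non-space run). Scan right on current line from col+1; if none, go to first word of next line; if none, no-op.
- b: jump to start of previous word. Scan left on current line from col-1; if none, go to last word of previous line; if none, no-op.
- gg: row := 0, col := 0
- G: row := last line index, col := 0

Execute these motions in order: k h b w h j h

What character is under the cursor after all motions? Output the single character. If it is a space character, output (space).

Answer: s

Derivation:
After 1 (k): row=0 col=0 char='p'
After 2 (h): row=0 col=0 char='p'
After 3 (b): row=0 col=0 char='p'
After 4 (w): row=0 col=6 char='w'
After 5 (h): row=0 col=5 char='_'
After 6 (j): row=1 col=5 char='k'
After 7 (h): row=1 col=4 char='s'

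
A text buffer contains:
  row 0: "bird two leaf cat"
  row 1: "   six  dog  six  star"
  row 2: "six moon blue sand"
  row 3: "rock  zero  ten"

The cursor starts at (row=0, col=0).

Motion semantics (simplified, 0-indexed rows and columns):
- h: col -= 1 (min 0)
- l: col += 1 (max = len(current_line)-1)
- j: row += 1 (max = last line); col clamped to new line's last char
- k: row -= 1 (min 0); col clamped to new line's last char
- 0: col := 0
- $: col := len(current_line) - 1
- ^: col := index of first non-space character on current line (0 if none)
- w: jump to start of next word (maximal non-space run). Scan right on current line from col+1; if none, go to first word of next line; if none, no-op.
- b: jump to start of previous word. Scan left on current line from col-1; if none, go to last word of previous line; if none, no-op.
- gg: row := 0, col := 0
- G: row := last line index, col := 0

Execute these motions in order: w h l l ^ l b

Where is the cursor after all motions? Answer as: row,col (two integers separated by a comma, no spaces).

After 1 (w): row=0 col=5 char='t'
After 2 (h): row=0 col=4 char='_'
After 3 (l): row=0 col=5 char='t'
After 4 (l): row=0 col=6 char='w'
After 5 (^): row=0 col=0 char='b'
After 6 (l): row=0 col=1 char='i'
After 7 (b): row=0 col=0 char='b'

Answer: 0,0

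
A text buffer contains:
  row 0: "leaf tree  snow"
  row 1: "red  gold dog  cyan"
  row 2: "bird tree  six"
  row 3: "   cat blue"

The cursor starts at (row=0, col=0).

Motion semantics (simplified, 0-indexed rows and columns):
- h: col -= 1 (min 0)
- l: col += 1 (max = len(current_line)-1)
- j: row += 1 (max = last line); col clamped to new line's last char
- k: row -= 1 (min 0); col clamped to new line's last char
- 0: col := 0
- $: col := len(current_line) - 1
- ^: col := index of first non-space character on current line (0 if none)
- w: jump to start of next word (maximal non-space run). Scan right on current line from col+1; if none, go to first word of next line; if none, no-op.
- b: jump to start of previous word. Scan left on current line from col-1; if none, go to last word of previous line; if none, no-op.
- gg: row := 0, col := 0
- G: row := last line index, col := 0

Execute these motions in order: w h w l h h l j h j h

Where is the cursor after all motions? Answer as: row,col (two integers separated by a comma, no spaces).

Answer: 2,3

Derivation:
After 1 (w): row=0 col=5 char='t'
After 2 (h): row=0 col=4 char='_'
After 3 (w): row=0 col=5 char='t'
After 4 (l): row=0 col=6 char='r'
After 5 (h): row=0 col=5 char='t'
After 6 (h): row=0 col=4 char='_'
After 7 (l): row=0 col=5 char='t'
After 8 (j): row=1 col=5 char='g'
After 9 (h): row=1 col=4 char='_'
After 10 (j): row=2 col=4 char='_'
After 11 (h): row=2 col=3 char='d'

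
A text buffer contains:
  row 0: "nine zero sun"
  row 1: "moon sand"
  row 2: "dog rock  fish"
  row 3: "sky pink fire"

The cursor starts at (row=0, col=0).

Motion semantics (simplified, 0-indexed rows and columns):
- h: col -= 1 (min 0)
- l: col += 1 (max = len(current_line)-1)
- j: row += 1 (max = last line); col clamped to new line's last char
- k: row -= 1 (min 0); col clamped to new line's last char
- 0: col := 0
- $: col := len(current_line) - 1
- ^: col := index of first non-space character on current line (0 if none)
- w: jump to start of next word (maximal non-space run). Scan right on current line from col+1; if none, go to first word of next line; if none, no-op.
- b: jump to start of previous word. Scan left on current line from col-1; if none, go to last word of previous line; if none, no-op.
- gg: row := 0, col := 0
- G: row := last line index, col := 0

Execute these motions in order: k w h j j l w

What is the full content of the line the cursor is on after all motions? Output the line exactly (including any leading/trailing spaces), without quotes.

Answer: dog rock  fish

Derivation:
After 1 (k): row=0 col=0 char='n'
After 2 (w): row=0 col=5 char='z'
After 3 (h): row=0 col=4 char='_'
After 4 (j): row=1 col=4 char='_'
After 5 (j): row=2 col=4 char='r'
After 6 (l): row=2 col=5 char='o'
After 7 (w): row=2 col=10 char='f'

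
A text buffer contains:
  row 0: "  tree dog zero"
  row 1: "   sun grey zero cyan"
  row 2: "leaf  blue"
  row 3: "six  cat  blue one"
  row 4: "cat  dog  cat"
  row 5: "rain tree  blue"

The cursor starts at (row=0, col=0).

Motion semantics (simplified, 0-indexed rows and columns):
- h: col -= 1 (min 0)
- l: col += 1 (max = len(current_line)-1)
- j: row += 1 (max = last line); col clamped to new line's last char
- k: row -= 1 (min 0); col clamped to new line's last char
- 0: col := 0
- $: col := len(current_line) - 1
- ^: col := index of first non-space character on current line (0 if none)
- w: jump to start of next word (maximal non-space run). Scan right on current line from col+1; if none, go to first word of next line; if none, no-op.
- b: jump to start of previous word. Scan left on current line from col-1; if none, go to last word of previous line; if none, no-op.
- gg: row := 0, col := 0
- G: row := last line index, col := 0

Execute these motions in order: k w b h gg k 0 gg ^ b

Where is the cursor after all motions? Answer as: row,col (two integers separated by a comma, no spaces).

After 1 (k): row=0 col=0 char='_'
After 2 (w): row=0 col=2 char='t'
After 3 (b): row=0 col=2 char='t'
After 4 (h): row=0 col=1 char='_'
After 5 (gg): row=0 col=0 char='_'
After 6 (k): row=0 col=0 char='_'
After 7 (0): row=0 col=0 char='_'
After 8 (gg): row=0 col=0 char='_'
After 9 (^): row=0 col=2 char='t'
After 10 (b): row=0 col=2 char='t'

Answer: 0,2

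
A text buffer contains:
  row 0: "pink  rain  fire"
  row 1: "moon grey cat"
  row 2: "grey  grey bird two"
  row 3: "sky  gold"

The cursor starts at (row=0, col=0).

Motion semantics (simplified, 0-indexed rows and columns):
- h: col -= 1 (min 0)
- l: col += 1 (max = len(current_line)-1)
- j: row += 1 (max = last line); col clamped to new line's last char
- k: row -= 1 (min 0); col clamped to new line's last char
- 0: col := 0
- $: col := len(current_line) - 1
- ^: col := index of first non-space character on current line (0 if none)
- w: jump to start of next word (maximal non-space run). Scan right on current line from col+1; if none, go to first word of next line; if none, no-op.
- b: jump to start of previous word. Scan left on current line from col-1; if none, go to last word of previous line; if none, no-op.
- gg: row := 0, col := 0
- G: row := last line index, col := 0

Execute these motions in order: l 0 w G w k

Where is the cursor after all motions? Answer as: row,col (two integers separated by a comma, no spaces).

Answer: 2,5

Derivation:
After 1 (l): row=0 col=1 char='i'
After 2 (0): row=0 col=0 char='p'
After 3 (w): row=0 col=6 char='r'
After 4 (G): row=3 col=0 char='s'
After 5 (w): row=3 col=5 char='g'
After 6 (k): row=2 col=5 char='_'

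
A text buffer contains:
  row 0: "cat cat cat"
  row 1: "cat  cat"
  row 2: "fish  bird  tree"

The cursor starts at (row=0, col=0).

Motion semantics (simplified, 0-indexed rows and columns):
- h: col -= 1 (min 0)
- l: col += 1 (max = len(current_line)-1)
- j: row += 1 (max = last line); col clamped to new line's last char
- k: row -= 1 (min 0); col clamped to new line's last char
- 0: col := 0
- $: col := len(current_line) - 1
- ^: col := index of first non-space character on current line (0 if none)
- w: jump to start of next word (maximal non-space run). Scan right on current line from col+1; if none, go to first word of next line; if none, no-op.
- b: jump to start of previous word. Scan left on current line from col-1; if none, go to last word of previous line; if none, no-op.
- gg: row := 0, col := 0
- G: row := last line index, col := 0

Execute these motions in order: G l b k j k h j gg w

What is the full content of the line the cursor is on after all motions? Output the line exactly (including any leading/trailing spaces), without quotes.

After 1 (G): row=2 col=0 char='f'
After 2 (l): row=2 col=1 char='i'
After 3 (b): row=2 col=0 char='f'
After 4 (k): row=1 col=0 char='c'
After 5 (j): row=2 col=0 char='f'
After 6 (k): row=1 col=0 char='c'
After 7 (h): row=1 col=0 char='c'
After 8 (j): row=2 col=0 char='f'
After 9 (gg): row=0 col=0 char='c'
After 10 (w): row=0 col=4 char='c'

Answer: cat cat cat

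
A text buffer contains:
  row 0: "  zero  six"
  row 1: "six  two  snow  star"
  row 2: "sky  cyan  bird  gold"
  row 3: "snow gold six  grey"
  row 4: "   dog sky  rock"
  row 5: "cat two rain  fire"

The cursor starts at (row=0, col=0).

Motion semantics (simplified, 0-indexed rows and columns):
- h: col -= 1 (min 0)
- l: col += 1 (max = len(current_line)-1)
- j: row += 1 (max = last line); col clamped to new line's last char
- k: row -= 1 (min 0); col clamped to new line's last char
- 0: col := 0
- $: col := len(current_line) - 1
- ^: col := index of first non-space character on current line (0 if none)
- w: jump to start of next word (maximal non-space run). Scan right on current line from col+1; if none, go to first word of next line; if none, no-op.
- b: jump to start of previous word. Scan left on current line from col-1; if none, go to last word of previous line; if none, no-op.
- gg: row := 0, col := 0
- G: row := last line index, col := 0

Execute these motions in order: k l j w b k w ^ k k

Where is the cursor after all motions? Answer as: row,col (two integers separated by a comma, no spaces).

After 1 (k): row=0 col=0 char='_'
After 2 (l): row=0 col=1 char='_'
After 3 (j): row=1 col=1 char='i'
After 4 (w): row=1 col=5 char='t'
After 5 (b): row=1 col=0 char='s'
After 6 (k): row=0 col=0 char='_'
After 7 (w): row=0 col=2 char='z'
After 8 (^): row=0 col=2 char='z'
After 9 (k): row=0 col=2 char='z'
After 10 (k): row=0 col=2 char='z'

Answer: 0,2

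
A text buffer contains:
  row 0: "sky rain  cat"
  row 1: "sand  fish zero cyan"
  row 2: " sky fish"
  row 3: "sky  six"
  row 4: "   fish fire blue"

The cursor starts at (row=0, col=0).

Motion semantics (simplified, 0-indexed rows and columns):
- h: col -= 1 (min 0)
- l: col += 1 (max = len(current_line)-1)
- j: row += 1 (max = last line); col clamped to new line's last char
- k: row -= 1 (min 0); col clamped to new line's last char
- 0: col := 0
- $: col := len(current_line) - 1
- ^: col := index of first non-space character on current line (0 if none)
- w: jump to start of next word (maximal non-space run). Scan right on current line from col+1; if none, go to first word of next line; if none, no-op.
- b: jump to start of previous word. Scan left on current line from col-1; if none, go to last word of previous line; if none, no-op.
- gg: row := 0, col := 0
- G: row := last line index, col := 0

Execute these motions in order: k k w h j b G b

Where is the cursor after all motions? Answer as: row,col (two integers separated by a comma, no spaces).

Answer: 3,5

Derivation:
After 1 (k): row=0 col=0 char='s'
After 2 (k): row=0 col=0 char='s'
After 3 (w): row=0 col=4 char='r'
After 4 (h): row=0 col=3 char='_'
After 5 (j): row=1 col=3 char='d'
After 6 (b): row=1 col=0 char='s'
After 7 (G): row=4 col=0 char='_'
After 8 (b): row=3 col=5 char='s'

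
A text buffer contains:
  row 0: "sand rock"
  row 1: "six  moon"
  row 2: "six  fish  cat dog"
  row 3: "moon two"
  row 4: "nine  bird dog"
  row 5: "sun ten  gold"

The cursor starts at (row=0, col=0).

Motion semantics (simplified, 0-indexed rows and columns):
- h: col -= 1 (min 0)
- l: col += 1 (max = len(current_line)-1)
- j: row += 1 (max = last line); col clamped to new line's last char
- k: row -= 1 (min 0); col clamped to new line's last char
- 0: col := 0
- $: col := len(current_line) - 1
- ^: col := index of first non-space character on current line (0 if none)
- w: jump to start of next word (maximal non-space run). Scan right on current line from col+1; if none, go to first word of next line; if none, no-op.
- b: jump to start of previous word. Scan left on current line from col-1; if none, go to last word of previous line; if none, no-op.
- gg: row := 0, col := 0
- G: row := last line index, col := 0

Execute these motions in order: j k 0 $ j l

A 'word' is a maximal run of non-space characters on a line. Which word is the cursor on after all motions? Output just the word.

Answer: moon

Derivation:
After 1 (j): row=1 col=0 char='s'
After 2 (k): row=0 col=0 char='s'
After 3 (0): row=0 col=0 char='s'
After 4 ($): row=0 col=8 char='k'
After 5 (j): row=1 col=8 char='n'
After 6 (l): row=1 col=8 char='n'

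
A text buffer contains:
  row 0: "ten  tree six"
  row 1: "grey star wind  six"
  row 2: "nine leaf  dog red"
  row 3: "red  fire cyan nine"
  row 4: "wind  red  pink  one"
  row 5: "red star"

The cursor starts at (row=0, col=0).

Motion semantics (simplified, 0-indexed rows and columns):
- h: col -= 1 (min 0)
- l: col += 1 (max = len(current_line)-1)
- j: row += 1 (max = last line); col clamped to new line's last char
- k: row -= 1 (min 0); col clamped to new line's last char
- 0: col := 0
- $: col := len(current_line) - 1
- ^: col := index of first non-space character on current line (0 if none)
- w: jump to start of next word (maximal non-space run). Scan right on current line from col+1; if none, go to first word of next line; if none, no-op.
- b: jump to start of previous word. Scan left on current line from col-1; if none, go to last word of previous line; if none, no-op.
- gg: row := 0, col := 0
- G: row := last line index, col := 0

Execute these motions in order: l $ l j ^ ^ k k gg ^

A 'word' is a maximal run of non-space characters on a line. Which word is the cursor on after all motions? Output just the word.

After 1 (l): row=0 col=1 char='e'
After 2 ($): row=0 col=12 char='x'
After 3 (l): row=0 col=12 char='x'
After 4 (j): row=1 col=12 char='n'
After 5 (^): row=1 col=0 char='g'
After 6 (^): row=1 col=0 char='g'
After 7 (k): row=0 col=0 char='t'
After 8 (k): row=0 col=0 char='t'
After 9 (gg): row=0 col=0 char='t'
After 10 (^): row=0 col=0 char='t'

Answer: ten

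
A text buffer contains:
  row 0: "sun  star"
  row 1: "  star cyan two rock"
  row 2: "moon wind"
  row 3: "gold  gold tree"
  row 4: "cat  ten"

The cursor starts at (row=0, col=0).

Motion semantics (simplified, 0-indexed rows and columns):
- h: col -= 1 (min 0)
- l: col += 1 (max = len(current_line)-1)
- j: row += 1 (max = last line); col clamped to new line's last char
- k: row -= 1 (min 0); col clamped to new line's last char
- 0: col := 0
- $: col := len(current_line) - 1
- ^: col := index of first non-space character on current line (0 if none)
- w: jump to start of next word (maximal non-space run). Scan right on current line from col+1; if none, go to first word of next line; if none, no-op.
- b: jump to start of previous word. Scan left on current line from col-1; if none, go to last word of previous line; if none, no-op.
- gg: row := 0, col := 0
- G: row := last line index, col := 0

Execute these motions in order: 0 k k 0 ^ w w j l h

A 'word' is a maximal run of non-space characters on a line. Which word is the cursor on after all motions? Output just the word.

Answer: moon

Derivation:
After 1 (0): row=0 col=0 char='s'
After 2 (k): row=0 col=0 char='s'
After 3 (k): row=0 col=0 char='s'
After 4 (0): row=0 col=0 char='s'
After 5 (^): row=0 col=0 char='s'
After 6 (w): row=0 col=5 char='s'
After 7 (w): row=1 col=2 char='s'
After 8 (j): row=2 col=2 char='o'
After 9 (l): row=2 col=3 char='n'
After 10 (h): row=2 col=2 char='o'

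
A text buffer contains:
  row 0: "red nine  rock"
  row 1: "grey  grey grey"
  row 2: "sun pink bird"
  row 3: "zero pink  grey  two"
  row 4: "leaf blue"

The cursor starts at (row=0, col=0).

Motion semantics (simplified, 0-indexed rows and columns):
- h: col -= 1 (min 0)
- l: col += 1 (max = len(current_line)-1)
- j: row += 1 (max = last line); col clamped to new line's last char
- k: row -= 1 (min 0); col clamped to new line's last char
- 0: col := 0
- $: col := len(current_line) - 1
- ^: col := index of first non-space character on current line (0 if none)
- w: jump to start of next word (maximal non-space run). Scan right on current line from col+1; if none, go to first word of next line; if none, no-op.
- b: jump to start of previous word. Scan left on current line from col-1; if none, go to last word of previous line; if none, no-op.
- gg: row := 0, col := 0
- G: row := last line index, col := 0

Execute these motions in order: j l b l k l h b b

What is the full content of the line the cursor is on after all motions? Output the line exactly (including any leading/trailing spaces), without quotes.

After 1 (j): row=1 col=0 char='g'
After 2 (l): row=1 col=1 char='r'
After 3 (b): row=1 col=0 char='g'
After 4 (l): row=1 col=1 char='r'
After 5 (k): row=0 col=1 char='e'
After 6 (l): row=0 col=2 char='d'
After 7 (h): row=0 col=1 char='e'
After 8 (b): row=0 col=0 char='r'
After 9 (b): row=0 col=0 char='r'

Answer: red nine  rock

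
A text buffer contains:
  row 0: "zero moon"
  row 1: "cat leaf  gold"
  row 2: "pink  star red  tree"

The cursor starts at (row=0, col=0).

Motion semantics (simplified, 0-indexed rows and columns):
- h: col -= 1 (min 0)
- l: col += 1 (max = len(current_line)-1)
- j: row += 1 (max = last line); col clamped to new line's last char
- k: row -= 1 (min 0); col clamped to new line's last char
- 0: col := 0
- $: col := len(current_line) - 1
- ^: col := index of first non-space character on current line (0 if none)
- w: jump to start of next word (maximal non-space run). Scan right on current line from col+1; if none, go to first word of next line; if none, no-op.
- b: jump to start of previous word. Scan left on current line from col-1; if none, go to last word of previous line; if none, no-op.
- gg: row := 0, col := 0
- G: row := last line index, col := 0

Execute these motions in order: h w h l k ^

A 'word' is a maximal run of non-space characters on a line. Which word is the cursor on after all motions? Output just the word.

After 1 (h): row=0 col=0 char='z'
After 2 (w): row=0 col=5 char='m'
After 3 (h): row=0 col=4 char='_'
After 4 (l): row=0 col=5 char='m'
After 5 (k): row=0 col=5 char='m'
After 6 (^): row=0 col=0 char='z'

Answer: zero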